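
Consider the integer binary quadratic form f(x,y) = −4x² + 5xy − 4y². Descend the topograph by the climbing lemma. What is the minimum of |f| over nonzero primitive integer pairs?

translate: b→3 (≡-5 mod 8), so (4,-5,4)→(4,3,3)
flip: (4,3,3)→(3,-3,4)
translate: b→3 (≡-3 mod 6), so (3,-3,4)→(3,3,4)
reduced (well bottom): (3,3,4) with a≤c, −a<b≤a
well minimum |f| = |-3| = 3 (negative-definite)

3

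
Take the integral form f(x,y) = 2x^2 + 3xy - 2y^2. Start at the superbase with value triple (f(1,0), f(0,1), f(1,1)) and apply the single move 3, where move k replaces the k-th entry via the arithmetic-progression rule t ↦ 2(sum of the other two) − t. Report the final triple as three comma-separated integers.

start (2,-2,3) = (f(1,0),f(0,1),f(1,1))
replace slot 3: 2·(2+(-2)) − 3 = -3 → (2,-2,-3)

2,-2,-3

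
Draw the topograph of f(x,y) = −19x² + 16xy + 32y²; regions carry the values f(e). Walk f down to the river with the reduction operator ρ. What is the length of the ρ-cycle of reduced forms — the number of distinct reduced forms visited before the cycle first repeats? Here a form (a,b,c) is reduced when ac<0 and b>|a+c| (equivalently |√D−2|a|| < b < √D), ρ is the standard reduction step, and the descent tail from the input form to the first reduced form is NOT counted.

D = 2688, ⌊√D⌋ = 51
river: ρ → (32,48,-3)
river: ρ → (-3,48,32)
river: ρ → (32,16,-19)
river: ρ → (-19,22,29)
river: ρ → (29,36,-12)
river: ρ → (-12,36,29)
river: ρ → (29,22,-19)
river: ρ → (-19,16,32)
ρ-cycle length = 8 (tail of 0 descent steps not counted)

8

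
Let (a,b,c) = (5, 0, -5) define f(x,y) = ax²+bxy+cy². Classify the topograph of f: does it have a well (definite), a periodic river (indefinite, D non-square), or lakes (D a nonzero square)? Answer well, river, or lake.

D = b²−4ac = 0² − 4·5·(-5) = 100
D = 10² is a perfect square ⇒ form factors over ℤ ⇒ lakes

lake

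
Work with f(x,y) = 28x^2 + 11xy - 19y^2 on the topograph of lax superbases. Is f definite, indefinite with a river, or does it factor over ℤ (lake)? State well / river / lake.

D = b²−4ac = 11² − 4·28·(-19) = 2249
D > 0 non-square ⇒ indefinite ⇒ periodic river

river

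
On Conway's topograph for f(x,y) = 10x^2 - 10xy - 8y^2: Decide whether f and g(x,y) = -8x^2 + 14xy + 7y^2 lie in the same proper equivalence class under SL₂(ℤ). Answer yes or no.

D₁ = 420, D₂ = 420
river cycle of f (length 6): (-8, 10, 10), (10, 10, -8), (-8, 6, 12), (12, 18, -2), (-2, 18, 12), (12, 6, -8)
river cycle of g (length 4): (7, 14, -8), (-8, 18, 3), (3, 18, -8), (-8, 14, 7)
cycles differ ⇒ inequivalent

no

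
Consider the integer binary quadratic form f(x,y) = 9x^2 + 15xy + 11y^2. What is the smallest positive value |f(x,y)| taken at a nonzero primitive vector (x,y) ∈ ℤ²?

translate: b→-3 (≡15 mod 18), so (9,15,11)→(9,-3,5)
flip: (9,-3,5)→(5,3,9)
reduced (well bottom): (5,3,9) with a≤c, −a<b≤a
well minimum = a = 5

5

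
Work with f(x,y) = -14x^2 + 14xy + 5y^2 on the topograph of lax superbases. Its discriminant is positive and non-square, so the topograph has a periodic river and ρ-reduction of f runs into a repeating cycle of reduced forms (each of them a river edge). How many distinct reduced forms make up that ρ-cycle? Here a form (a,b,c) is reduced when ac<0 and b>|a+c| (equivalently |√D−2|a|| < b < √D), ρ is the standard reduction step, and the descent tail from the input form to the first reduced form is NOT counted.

D = 476, ⌊√D⌋ = 21
river: ρ → (5,16,-11)
river: ρ → (-11,6,10)
river: ρ → (10,14,-7)
river: ρ → (-7,14,10)
river: ρ → (10,6,-11)
river: ρ → (-11,16,5)
river: ρ → (5,14,-14)
river: ρ → (-14,14,5)
ρ-cycle length = 8 (tail of 0 descent steps not counted)

8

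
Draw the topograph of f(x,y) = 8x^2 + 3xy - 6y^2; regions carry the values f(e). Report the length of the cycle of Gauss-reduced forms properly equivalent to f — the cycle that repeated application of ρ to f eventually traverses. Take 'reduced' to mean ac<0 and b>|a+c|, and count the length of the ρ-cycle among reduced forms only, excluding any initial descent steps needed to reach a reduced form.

D = 201, ⌊√D⌋ = 14
river: ρ → (-6,9,5)
river: ρ → (5,11,-4)
river: ρ → (-4,13,2)
river: ρ → (2,11,-10)
river: ρ → (-10,9,3)
river: ρ → (3,9,-10)
river: ρ → (-10,11,2)
river: ρ → (2,13,-4)
river: ρ → (-4,11,5)
river: ρ → (5,9,-6)
river: ρ → (-6,3,8)
river: ρ → (8,13,-1)
river: ρ → (-1,13,8)
river: ρ → (8,3,-6)
ρ-cycle length = 14 (tail of 0 descent steps not counted)

14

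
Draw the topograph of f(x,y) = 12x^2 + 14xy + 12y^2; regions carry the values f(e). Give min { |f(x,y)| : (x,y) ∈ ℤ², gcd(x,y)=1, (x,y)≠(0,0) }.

translate: b→-10 (≡14 mod 24), so (12,14,12)→(12,-10,10)
flip: (12,-10,10)→(10,10,12)
reduced (well bottom): (10,10,12) with a≤c, −a<b≤a
well minimum = a = 10

10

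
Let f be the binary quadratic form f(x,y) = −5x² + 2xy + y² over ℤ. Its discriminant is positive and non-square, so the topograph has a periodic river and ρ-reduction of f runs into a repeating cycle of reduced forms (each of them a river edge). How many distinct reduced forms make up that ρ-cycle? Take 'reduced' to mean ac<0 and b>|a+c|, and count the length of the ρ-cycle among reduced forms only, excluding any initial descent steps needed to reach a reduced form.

D = 24, ⌊√D⌋ = 4
descent: ρ → (1,4,-2)  [lands on river]
river: ρ → (-2,4,1)
ρ-cycle length = 2 (tail of 1 descent step not counted)

2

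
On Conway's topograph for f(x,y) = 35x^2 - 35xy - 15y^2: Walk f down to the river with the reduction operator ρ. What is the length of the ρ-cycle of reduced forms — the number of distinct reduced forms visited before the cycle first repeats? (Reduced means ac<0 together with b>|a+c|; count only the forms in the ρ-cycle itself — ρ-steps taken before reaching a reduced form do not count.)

D = 3325, ⌊√D⌋ = 57
descent: ρ → (-15,35,35)  [lands on river]
river: ρ → (35,35,-15)
river: ρ → (-15,55,5)
river: ρ → (5,55,-15)
ρ-cycle length = 4 (tail of 1 descent step not counted)

4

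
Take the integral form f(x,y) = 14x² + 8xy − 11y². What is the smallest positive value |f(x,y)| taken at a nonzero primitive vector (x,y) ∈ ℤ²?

river: ρ → (-11,14,11)
river: ρ → (11,8,-14)
river: ρ → (-14,20,5)
river: ρ → (5,20,-14)
river: ρ → (-14,8,11)
river: ρ → (11,14,-11)
river: ρ → (-11,8,14)
river: ρ → (14,20,-5)
river: ρ → (-5,20,14)
river: ρ → (14,8,-11)
closes: descent 0, river 10
min |a| on river = 5

5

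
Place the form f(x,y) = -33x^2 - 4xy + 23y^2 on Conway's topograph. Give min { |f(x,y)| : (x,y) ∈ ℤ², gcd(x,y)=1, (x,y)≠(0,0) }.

descent: ρ → (23,50,-6)  [lands on river]
river: ρ → (-6,46,39)
river: ρ → (39,32,-13)
river: ρ → (-13,46,18)
river: ρ → (18,26,-33)
river: ρ → (-33,40,11)
river: ρ → (11,48,-17)
river: ρ → (-17,54,2)
river: ρ → (2,54,-17)
river: ρ → (-17,48,11)
river: ρ → (11,40,-33)
river: ρ → (-33,26,18)
river: ρ → (18,46,-13)
river: ρ → (-13,32,39)
river: ρ → (39,46,-6)
river: ρ → (-6,50,23)
river: ρ → (23,42,-14)
river: ρ → (-14,42,23)
closes: descent 1, river 18
min |a| on river = 2

2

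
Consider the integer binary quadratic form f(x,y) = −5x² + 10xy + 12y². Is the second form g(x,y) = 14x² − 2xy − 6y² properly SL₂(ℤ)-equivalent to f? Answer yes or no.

D₁ = 340, D₂ = 340
river cycle of f (length 14): (12, 14, -3), (-3, 16, 7), (7, 12, -7), (-7, 16, 3), (3, 14, -12), (-12, 10, 5), (5, 10, -12), (-12, 14, 3), (3, 16, -7), (-7, 12, 7), … (4 more)
river cycle of g (length 6): (-6, 14, 6), (6, 10, -10), (-10, 10, 6), (6, 14, -6), (-6, 10, 10), (10, 10, -6)
cycles differ ⇒ inequivalent

no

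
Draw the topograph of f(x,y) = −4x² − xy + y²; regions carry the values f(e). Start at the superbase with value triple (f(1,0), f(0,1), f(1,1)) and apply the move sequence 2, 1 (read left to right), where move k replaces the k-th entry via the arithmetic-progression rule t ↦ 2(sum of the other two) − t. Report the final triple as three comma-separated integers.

start (-4,1,-4) = (f(1,0),f(0,1),f(1,1))
replace slot 2: 2·((-4)+(-4)) − 1 = -17 → (-4,-17,-4)
replace slot 1: 2·((-17)+(-4)) − (-4) = -38 → (-38,-17,-4)

-38,-17,-4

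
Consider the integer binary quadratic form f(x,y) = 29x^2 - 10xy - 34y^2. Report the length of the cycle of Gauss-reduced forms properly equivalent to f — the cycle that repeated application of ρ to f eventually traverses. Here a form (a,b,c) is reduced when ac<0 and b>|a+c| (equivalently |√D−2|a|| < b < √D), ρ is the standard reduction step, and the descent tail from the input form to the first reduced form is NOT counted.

D = 4044, ⌊√D⌋ = 63
descent: ρ → (-34,10,29)  [lands on river]
river: ρ → (29,48,-15)
river: ρ → (-15,42,38)
river: ρ → (38,34,-19)
river: ρ → (-19,42,30)
river: ρ → (30,18,-31)
river: ρ → (-31,44,17)
river: ρ → (17,58,-10)
river: ρ → (-10,62,5)
river: ρ → (5,58,-34)
ρ-cycle length = 10 (tail of 1 descent step not counted)

10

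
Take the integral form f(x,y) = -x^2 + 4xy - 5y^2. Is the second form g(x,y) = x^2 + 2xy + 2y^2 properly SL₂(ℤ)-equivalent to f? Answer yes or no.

D₁ = -4, D₂ = -4
f is negative-definite; reduce −f:
−f: translate: b→0 (≡-4 mod 2), so (1,-4,5)→(1,0,1)
−f: reduced (well bottom): (1,0,1) with a≤c, −a<b≤a
flip sign back: reduced form of f is (-1,0,-1)
g: translate: b→0 (≡2 mod 2), so (1,2,2)→(1,0,1)
g: reduced (well bottom): (1,0,1) with a≤c, −a<b≤a
reduced forms (-1, 0, -1) vs (1, 0, 1) ⇒ inequivalent

no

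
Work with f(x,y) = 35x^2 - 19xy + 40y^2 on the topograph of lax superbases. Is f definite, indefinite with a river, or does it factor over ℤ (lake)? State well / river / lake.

D = b²−4ac = (-19)² − 4·35·40 = -5239
D < 0 ⇒ definite ⇒ every region one sign ⇒ single well

well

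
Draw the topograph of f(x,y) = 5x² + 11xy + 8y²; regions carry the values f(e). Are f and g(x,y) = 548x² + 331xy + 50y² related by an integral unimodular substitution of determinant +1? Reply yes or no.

D₁ = -39, D₂ = -39
f: translate: b→1 (≡11 mod 10), so (5,11,8)→(5,1,2)
f: flip: (5,1,2)→(2,-1,5)
f: reduced (well bottom): (2,-1,5) with a≤c, −a<b≤a
g: flip: (548,331,50)→(50,-331,548)
g: translate: b→-31 (≡-331 mod 100), so (50,-331,548)→(50,-31,5)
g: flip: (50,-31,5)→(5,31,50)
g: translate: b→1 (≡31 mod 10), so (5,31,50)→(5,1,2)
g: flip: (5,1,2)→(2,-1,5)
g: reduced (well bottom): (2,-1,5) with a≤c, −a<b≤a
reduced forms (2, -1, 5) vs (2, -1, 5) ⇒ equivalent

yes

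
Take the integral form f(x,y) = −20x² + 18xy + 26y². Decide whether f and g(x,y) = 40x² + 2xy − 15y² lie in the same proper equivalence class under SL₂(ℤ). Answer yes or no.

D₁ = 2404, D₂ = 2404
river cycle of f (length 66): (26, 34, -12), (-12, 38, 20), (20, 42, -8), (-8, 38, 30), (30, 22, -16), (-16, 42, 10), (10, 38, -24), (-24, 10, 24), (24, 38, -10), (-10, 42, 16), … (56 more)
river cycle of g (length 62): (-15, 28, 27), (27, 26, -16), (-16, 38, 15), (15, 22, -32), (-32, 42, 5), (5, 48, -5), (-5, 42, 32), (32, 22, -15), (-15, 38, 16), (16, 26, -27), … (52 more)
cycles differ ⇒ inequivalent

no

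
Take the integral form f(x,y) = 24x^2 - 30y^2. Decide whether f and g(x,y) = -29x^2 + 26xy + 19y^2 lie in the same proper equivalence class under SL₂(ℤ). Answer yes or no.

D₁ = 2880, D₂ = 2880
river cycle of f (length 2): (24, 48, -6), (-6, 48, 24)
river cycle of g (length 6): (19, 50, -5), (-5, 50, 19), (19, 26, -29), (-29, 32, 16), (16, 32, -29), (-29, 26, 19)
cycles differ ⇒ inequivalent

no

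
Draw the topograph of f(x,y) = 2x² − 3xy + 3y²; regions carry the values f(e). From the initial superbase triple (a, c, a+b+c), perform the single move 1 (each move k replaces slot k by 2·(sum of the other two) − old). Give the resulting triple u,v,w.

start (2,3,2) = (f(1,0),f(0,1),f(1,1))
replace slot 1: 2·(3+2) − 2 = 8 → (8,3,2)

8,3,2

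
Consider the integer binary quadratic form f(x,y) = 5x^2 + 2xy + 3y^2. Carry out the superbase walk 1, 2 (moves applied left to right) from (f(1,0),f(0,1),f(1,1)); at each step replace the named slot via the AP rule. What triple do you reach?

start (5,3,10) = (f(1,0),f(0,1),f(1,1))
replace slot 1: 2·(3+10) − 5 = 21 → (21,3,10)
replace slot 2: 2·(21+10) − 3 = 59 → (21,59,10)

21,59,10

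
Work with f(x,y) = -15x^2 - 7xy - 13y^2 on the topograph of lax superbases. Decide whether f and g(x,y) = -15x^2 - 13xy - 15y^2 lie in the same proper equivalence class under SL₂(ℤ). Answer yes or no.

D₁ = -731, D₂ = -731
f is negative-definite; reduce −f:
−f: flip: (15,7,13)→(13,-7,15)
−f: reduced (well bottom): (13,-7,15) with a≤c, −a<b≤a
flip sign back: reduced form of f is (-13,7,-15)
g is negative-definite; reduce −g:
−g: reduced (well bottom): (15,13,15) with a≤c, −a<b≤a
flip sign back: reduced form of g is (-15,-13,-15)
reduced forms (-13, 7, -15) vs (-15, -13, -15) ⇒ inequivalent

no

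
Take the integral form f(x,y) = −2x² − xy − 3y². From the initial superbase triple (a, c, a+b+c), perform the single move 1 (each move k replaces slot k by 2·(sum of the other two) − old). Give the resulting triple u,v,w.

start (-2,-3,-6) = (f(1,0),f(0,1),f(1,1))
replace slot 1: 2·((-3)+(-6)) − (-2) = -16 → (-16,-3,-6)

-16,-3,-6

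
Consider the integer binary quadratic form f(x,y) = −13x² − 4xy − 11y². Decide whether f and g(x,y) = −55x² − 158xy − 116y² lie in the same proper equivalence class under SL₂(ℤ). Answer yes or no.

D₁ = -556, D₂ = -556
f is negative-definite; reduce −f:
−f: flip: (13,4,11)→(11,-4,13)
−f: reduced (well bottom): (11,-4,13) with a≤c, −a<b≤a
flip sign back: reduced form of f is (-11,4,-13)
g is negative-definite; reduce −g:
−g: translate: b→48 (≡158 mod 110), so (55,158,116)→(55,48,13)
−g: flip: (55,48,13)→(13,-48,55)
−g: translate: b→4 (≡-48 mod 26), so (13,-48,55)→(13,4,11)
−g: flip: (13,4,11)→(11,-4,13)
−g: reduced (well bottom): (11,-4,13) with a≤c, −a<b≤a
flip sign back: reduced form of g is (-11,4,-13)
reduced forms (-11, 4, -13) vs (-11, 4, -13) ⇒ equivalent

yes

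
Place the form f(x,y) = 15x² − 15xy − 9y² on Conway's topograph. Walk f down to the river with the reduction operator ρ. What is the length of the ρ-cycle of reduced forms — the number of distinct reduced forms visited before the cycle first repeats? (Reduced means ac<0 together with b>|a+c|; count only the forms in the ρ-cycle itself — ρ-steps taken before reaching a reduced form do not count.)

D = 765, ⌊√D⌋ = 27
descent: ρ → (-9,15,15)  [lands on river]
river: ρ → (15,15,-9)
river: ρ → (-9,21,9)
river: ρ → (9,15,-15)
river: ρ → (-15,15,9)
river: ρ → (9,21,-9)
ρ-cycle length = 6 (tail of 1 descent step not counted)

6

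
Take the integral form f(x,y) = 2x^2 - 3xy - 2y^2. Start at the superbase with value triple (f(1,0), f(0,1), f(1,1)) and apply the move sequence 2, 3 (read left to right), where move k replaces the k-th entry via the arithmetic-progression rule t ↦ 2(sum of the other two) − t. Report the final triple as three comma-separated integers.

start (2,-2,-3) = (f(1,0),f(0,1),f(1,1))
replace slot 2: 2·(2+(-3)) − (-2) = 0 → (2,0,-3)
replace slot 3: 2·(2+0) − (-3) = 7 → (2,0,7)

2,0,7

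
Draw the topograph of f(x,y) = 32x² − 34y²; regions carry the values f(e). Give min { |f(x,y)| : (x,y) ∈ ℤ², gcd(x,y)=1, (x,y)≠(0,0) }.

descent: ρ → (-34,0,32)
descent: ρ → (32,64,-2)  [lands on river]
river: ρ → (-2,64,32)
closes: descent 2, river 2
min |a| on river = 2

2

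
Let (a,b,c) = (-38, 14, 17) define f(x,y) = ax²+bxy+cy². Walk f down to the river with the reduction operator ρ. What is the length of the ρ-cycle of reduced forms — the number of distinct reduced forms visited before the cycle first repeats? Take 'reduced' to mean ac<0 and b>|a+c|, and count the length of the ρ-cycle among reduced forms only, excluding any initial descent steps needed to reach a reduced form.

D = 2780, ⌊√D⌋ = 52
descent: ρ → (17,20,-35)  [lands on river]
river: ρ → (-35,50,2)
river: ρ → (2,50,-35)
river: ρ → (-35,20,17)
river: ρ → (17,48,-7)
river: ρ → (-7,50,10)
river: ρ → (10,50,-7)
river: ρ → (-7,48,17)
ρ-cycle length = 8 (tail of 1 descent step not counted)

8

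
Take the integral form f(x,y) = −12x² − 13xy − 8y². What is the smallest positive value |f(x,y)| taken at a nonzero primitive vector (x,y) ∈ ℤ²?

translate: b→-11 (≡13 mod 24), so (12,13,8)→(12,-11,7)
flip: (12,-11,7)→(7,11,12)
translate: b→-3 (≡11 mod 14), so (7,11,12)→(7,-3,8)
reduced (well bottom): (7,-3,8) with a≤c, −a<b≤a
well minimum |f| = |-7| = 7 (negative-definite)

7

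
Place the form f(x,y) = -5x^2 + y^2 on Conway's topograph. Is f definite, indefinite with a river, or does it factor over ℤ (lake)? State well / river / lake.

D = b²−4ac = 0² − 4·(-5)·1 = 20
D > 0 non-square ⇒ indefinite ⇒ periodic river

river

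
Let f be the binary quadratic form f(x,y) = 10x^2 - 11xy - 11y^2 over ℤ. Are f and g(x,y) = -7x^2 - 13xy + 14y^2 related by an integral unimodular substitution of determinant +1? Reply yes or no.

D₁ = 561, D₂ = 561
river cycle of f (length 16): (-11, 11, 10), (10, 9, -12), (-12, 15, 7), (7, 13, -14), (-14, 15, 6), (6, 21, -5), (-5, 19, 10), (10, 21, -3), (-3, 21, 10), (10, 19, -5), … (6 more)
river cycle of g (length 16): (14, 13, -7), (-7, 15, 12), (12, 9, -10), (-10, 11, 11), (11, 11, -10), (-10, 9, 12), (12, 15, -7), (-7, 13, 14), (14, 15, -6), (-6, 21, 5), … (6 more)
cycles differ ⇒ inequivalent

no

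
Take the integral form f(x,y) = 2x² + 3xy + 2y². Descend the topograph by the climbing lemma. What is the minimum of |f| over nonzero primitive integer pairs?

translate: b→-1 (≡3 mod 4), so (2,3,2)→(2,-1,1)
flip: (2,-1,1)→(1,1,2)
reduced (well bottom): (1,1,2) with a≤c, −a<b≤a
well minimum = a = 1

1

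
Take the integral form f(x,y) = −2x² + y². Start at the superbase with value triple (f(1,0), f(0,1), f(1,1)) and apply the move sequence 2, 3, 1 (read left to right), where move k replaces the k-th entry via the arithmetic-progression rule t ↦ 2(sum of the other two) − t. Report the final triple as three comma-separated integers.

start (-2,1,-1) = (f(1,0),f(0,1),f(1,1))
replace slot 2: 2·((-2)+(-1)) − 1 = -7 → (-2,-7,-1)
replace slot 3: 2·((-2)+(-7)) − (-1) = -17 → (-2,-7,-17)
replace slot 1: 2·((-7)+(-17)) − (-2) = -46 → (-46,-7,-17)

-46,-7,-17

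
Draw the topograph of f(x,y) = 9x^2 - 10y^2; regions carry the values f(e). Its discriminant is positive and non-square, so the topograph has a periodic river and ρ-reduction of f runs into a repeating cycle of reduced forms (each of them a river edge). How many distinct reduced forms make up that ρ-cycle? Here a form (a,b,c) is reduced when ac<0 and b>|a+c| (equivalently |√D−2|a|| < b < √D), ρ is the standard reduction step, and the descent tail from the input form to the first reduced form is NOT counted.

D = 360, ⌊√D⌋ = 18
descent: ρ → (-10,0,9)
descent: ρ → (9,18,-1)  [lands on river]
river: ρ → (-1,18,9)
ρ-cycle length = 2 (tail of 2 descent steps not counted)

2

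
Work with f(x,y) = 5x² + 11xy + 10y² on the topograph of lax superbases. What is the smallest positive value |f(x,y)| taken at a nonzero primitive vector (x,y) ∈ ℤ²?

translate: b→1 (≡11 mod 10), so (5,11,10)→(5,1,4)
flip: (5,1,4)→(4,-1,5)
reduced (well bottom): (4,-1,5) with a≤c, −a<b≤a
well minimum = a = 4

4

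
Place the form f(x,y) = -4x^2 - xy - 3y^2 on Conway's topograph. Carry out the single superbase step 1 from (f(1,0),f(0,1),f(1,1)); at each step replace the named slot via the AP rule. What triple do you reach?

start (-4,-3,-8) = (f(1,0),f(0,1),f(1,1))
replace slot 1: 2·((-3)+(-8)) − (-4) = -18 → (-18,-3,-8)

-18,-3,-8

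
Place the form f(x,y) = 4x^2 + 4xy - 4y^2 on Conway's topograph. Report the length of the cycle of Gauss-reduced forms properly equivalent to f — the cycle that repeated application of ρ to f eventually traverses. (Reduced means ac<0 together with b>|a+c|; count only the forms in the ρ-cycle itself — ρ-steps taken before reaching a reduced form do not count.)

D = 80, ⌊√D⌋ = 8
river: ρ → (-4,4,4)
river: ρ → (4,4,-4)
ρ-cycle length = 2 (tail of 0 descent steps not counted)

2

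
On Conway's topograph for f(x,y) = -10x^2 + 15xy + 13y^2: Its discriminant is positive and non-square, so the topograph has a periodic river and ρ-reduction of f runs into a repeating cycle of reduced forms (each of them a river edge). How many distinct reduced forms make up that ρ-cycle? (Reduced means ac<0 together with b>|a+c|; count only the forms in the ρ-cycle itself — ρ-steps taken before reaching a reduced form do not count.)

D = 745, ⌊√D⌋ = 27
river: ρ → (13,11,-12)
river: ρ → (-12,13,12)
river: ρ → (12,11,-13)
river: ρ → (-13,15,10)
river: ρ → (10,25,-3)
river: ρ → (-3,23,18)
river: ρ → (18,13,-8)
river: ρ → (-8,19,12)
river: ρ → (12,5,-15)
river: ρ → (-15,25,2)
river: ρ → (2,27,-2)
river: ρ → (-2,25,15)
river: ρ → (15,5,-12)
river: ρ → (-12,19,8)
river: ρ → (8,13,-18)
river: ρ → (-18,23,3)
river: ρ → (3,25,-10)
river: ρ → (-10,15,13)
ρ-cycle length = 18 (tail of 0 descent steps not counted)

18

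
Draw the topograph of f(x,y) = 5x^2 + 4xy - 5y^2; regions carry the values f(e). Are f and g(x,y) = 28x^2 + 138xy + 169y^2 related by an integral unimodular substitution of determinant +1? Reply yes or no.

D₁ = 116, D₂ = 116
river cycle of f (length 10): (-5, 6, 4), (4, 10, -1), (-1, 10, 4), (4, 6, -5), (-5, 4, 5), (5, 6, -4), (-4, 10, 1), (1, 10, -4), (-4, 6, 5), (5, 4, -5)
river cycle of g (length 10): (5, 4, -5), (-5, 6, 4), (4, 10, -1), (-1, 10, 4), (4, 6, -5), (-5, 4, 5), (5, 6, -4), (-4, 10, 1), (1, 10, -4), (-4, 6, 5)
cycles coincide ⇒ equivalent

yes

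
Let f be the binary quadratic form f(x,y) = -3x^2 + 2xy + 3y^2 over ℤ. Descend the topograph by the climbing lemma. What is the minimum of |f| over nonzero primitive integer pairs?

river: ρ → (3,4,-2)
river: ρ → (-2,4,3)
river: ρ → (3,2,-3)
river: ρ → (-3,4,2)
river: ρ → (2,4,-3)
river: ρ → (-3,2,3)
closes: descent 0, river 6
min |a| on river = 2

2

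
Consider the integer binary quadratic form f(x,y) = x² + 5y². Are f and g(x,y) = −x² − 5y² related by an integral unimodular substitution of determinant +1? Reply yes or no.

D₁ = -20, D₂ = -20
f: reduced (well bottom): (1,0,5) with a≤c, −a<b≤a
g is negative-definite; reduce −g:
−g: reduced (well bottom): (1,0,5) with a≤c, −a<b≤a
flip sign back: reduced form of g is (-1,0,-5)
reduced forms (1, 0, 5) vs (-1, 0, -5) ⇒ inequivalent

no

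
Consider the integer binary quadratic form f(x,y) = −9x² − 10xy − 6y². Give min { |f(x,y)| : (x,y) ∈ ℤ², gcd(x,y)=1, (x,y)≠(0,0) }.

translate: b→-8 (≡10 mod 18), so (9,10,6)→(9,-8,5)
flip: (9,-8,5)→(5,8,9)
translate: b→-2 (≡8 mod 10), so (5,8,9)→(5,-2,6)
reduced (well bottom): (5,-2,6) with a≤c, −a<b≤a
well minimum |f| = |-5| = 5 (negative-definite)

5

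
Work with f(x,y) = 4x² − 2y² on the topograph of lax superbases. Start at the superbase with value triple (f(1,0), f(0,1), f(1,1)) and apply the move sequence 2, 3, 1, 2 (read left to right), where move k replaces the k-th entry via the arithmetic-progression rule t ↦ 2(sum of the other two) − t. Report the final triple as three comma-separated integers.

start (4,-2,2) = (f(1,0),f(0,1),f(1,1))
replace slot 2: 2·(4+2) − (-2) = 14 → (4,14,2)
replace slot 3: 2·(4+14) − 2 = 34 → (4,14,34)
replace slot 1: 2·(14+34) − 4 = 92 → (92,14,34)
replace slot 2: 2·(92+34) − 14 = 238 → (92,238,34)

92,238,34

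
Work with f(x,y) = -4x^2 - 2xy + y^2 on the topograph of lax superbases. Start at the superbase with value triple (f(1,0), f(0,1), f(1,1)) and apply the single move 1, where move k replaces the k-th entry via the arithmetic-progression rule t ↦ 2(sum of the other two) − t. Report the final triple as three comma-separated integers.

start (-4,1,-5) = (f(1,0),f(0,1),f(1,1))
replace slot 1: 2·(1+(-5)) − (-4) = -4 → (-4,1,-5)

-4,1,-5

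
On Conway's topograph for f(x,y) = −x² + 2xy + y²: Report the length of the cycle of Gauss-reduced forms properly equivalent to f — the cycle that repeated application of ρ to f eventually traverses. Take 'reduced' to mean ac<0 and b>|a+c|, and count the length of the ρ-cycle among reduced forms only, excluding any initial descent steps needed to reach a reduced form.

D = 8, ⌊√D⌋ = 2
river: ρ → (1,2,-1)
river: ρ → (-1,2,1)
ρ-cycle length = 2 (tail of 0 descent steps not counted)

2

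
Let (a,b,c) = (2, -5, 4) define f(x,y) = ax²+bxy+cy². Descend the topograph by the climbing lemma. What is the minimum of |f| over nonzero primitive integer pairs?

translate: b→-1 (≡-5 mod 4), so (2,-5,4)→(2,-1,1)
flip: (2,-1,1)→(1,1,2)
reduced (well bottom): (1,1,2) with a≤c, −a<b≤a
well minimum = a = 1

1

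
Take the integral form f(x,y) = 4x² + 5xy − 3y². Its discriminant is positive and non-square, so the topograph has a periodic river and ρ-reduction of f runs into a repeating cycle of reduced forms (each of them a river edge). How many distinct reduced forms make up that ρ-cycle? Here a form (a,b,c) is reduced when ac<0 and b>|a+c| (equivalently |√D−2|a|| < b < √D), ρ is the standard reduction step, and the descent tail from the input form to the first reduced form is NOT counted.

D = 73, ⌊√D⌋ = 8
river: ρ → (-3,7,2)
river: ρ → (2,5,-6)
river: ρ → (-6,7,1)
river: ρ → (1,7,-6)
river: ρ → (-6,5,2)
river: ρ → (2,7,-3)
river: ρ → (-3,5,4)
river: ρ → (4,3,-4)
river: ρ → (-4,5,3)
river: ρ → (3,7,-2)
river: ρ → (-2,5,6)
river: ρ → (6,7,-1)
river: ρ → (-1,7,6)
river: ρ → (6,5,-2)
river: ρ → (-2,7,3)
river: ρ → (3,5,-4)
river: ρ → (-4,3,4)
river: ρ → (4,5,-3)
ρ-cycle length = 18 (tail of 0 descent steps not counted)

18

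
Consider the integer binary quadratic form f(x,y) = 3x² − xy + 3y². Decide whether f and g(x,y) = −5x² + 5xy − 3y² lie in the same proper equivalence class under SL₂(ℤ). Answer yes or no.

D₁ = -35, D₂ = -35
f: flip: (3,-1,3)→(3,1,3)
f: reduced (well bottom): (3,1,3) with a≤c, −a<b≤a
g is negative-definite; reduce −g:
−g: translate: b→5 (≡-5 mod 10), so (5,-5,3)→(5,5,3)
−g: flip: (5,5,3)→(3,-5,5)
−g: translate: b→1 (≡-5 mod 6), so (3,-5,5)→(3,1,3)
−g: reduced (well bottom): (3,1,3) with a≤c, −a<b≤a
flip sign back: reduced form of g is (-3,-1,-3)
reduced forms (3, 1, 3) vs (-3, -1, -3) ⇒ inequivalent

no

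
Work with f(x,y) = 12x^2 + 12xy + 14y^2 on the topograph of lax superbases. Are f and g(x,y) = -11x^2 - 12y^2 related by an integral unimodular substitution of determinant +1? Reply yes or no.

D₁ = -528, D₂ = -528
f: reduced (well bottom): (12,12,14) with a≤c, −a<b≤a
g is negative-definite; reduce −g:
−g: reduced (well bottom): (11,0,12) with a≤c, −a<b≤a
flip sign back: reduced form of g is (-11,0,-12)
reduced forms (12, 12, 14) vs (-11, 0, -12) ⇒ inequivalent

no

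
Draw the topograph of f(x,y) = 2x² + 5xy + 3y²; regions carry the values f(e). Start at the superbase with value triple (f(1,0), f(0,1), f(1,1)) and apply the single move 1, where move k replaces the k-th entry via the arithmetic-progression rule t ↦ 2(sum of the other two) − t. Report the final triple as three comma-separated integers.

start (2,3,10) = (f(1,0),f(0,1),f(1,1))
replace slot 1: 2·(3+10) − 2 = 24 → (24,3,10)

24,3,10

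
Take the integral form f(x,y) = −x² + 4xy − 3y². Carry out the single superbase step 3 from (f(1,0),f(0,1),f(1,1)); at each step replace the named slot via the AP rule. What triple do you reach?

start (-1,-3,0) = (f(1,0),f(0,1),f(1,1))
replace slot 3: 2·((-1)+(-3)) − 0 = -8 → (-1,-3,-8)

-1,-3,-8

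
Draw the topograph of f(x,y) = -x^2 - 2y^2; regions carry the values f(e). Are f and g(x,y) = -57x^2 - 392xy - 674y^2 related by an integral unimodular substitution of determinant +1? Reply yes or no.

D₁ = -8, D₂ = -8
f is negative-definite; reduce −f:
−f: reduced (well bottom): (1,0,2) with a≤c, −a<b≤a
flip sign back: reduced form of f is (-1,0,-2)
g is negative-definite; reduce −g:
−g: translate: b→50 (≡392 mod 114), so (57,392,674)→(57,50,11)
−g: flip: (57,50,11)→(11,-50,57)
−g: translate: b→-6 (≡-50 mod 22), so (11,-50,57)→(11,-6,1)
−g: flip: (11,-6,1)→(1,6,11)
−g: translate: b→0 (≡6 mod 2), so (1,6,11)→(1,0,2)
−g: reduced (well bottom): (1,0,2) with a≤c, −a<b≤a
flip sign back: reduced form of g is (-1,0,-2)
reduced forms (-1, 0, -2) vs (-1, 0, -2) ⇒ equivalent

yes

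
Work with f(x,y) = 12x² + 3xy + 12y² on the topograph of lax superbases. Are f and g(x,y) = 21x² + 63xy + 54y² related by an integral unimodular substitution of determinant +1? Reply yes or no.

D₁ = -567, D₂ = -567
f: reduced (well bottom): (12,3,12) with a≤c, −a<b≤a
g: translate: b→21 (≡63 mod 42), so (21,63,54)→(21,21,12)
g: flip: (21,21,12)→(12,-21,21)
g: translate: b→3 (≡-21 mod 24), so (12,-21,21)→(12,3,12)
g: reduced (well bottom): (12,3,12) with a≤c, −a<b≤a
reduced forms (12, 3, 12) vs (12, 3, 12) ⇒ equivalent

yes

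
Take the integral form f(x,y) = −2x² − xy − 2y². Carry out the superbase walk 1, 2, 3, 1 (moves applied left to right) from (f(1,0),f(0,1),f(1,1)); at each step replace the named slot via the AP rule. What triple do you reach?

start (-2,-2,-5) = (f(1,0),f(0,1),f(1,1))
replace slot 1: 2·((-2)+(-5)) − (-2) = -12 → (-12,-2,-5)
replace slot 2: 2·((-12)+(-5)) − (-2) = -32 → (-12,-32,-5)
replace slot 3: 2·((-12)+(-32)) − (-5) = -83 → (-12,-32,-83)
replace slot 1: 2·((-32)+(-83)) − (-12) = -218 → (-218,-32,-83)

-218,-32,-83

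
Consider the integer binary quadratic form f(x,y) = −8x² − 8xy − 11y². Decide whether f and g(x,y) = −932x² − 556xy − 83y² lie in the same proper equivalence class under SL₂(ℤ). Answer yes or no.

D₁ = -288, D₂ = -288
f is negative-definite; reduce −f:
−f: reduced (well bottom): (8,8,11) with a≤c, −a<b≤a
flip sign back: reduced form of f is (-8,-8,-11)
g is negative-definite; reduce −g:
−g: flip: (932,556,83)→(83,-556,932)
−g: translate: b→-58 (≡-556 mod 166), so (83,-556,932)→(83,-58,11)
−g: flip: (83,-58,11)→(11,58,83)
−g: translate: b→-8 (≡58 mod 22), so (11,58,83)→(11,-8,8)
−g: flip: (11,-8,8)→(8,8,11)
−g: reduced (well bottom): (8,8,11) with a≤c, −a<b≤a
flip sign back: reduced form of g is (-8,-8,-11)
reduced forms (-8, -8, -11) vs (-8, -8, -11) ⇒ equivalent

yes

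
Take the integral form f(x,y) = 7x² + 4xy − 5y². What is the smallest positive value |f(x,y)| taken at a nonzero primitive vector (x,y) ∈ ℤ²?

river: ρ → (-5,6,6)
river: ρ → (6,6,-5)
river: ρ → (-5,4,7)
river: ρ → (7,10,-2)
river: ρ → (-2,10,7)
river: ρ → (7,4,-5)
closes: descent 0, river 6
min |a| on river = 2

2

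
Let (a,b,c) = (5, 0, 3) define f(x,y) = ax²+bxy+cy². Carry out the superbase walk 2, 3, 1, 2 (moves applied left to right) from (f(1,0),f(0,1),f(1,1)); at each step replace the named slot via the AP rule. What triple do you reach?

start (5,3,8) = (f(1,0),f(0,1),f(1,1))
replace slot 2: 2·(5+8) − 3 = 23 → (5,23,8)
replace slot 3: 2·(5+23) − 8 = 48 → (5,23,48)
replace slot 1: 2·(23+48) − 5 = 137 → (137,23,48)
replace slot 2: 2·(137+48) − 23 = 347 → (137,347,48)

137,347,48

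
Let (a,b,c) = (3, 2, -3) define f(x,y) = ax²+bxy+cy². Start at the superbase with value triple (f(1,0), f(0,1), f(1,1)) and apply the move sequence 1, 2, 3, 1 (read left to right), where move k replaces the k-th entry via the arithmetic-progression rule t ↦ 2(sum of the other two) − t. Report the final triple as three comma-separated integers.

start (3,-3,2) = (f(1,0),f(0,1),f(1,1))
replace slot 1: 2·((-3)+2) − 3 = -5 → (-5,-3,2)
replace slot 2: 2·((-5)+2) − (-3) = -3 → (-5,-3,2)
replace slot 3: 2·((-5)+(-3)) − 2 = -18 → (-5,-3,-18)
replace slot 1: 2·((-3)+(-18)) − (-5) = -37 → (-37,-3,-18)

-37,-3,-18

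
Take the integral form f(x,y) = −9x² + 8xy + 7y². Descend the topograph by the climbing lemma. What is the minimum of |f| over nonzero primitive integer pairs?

river: ρ → (7,6,-10)
river: ρ → (-10,14,3)
river: ρ → (3,16,-5)
river: ρ → (-5,14,6)
river: ρ → (6,10,-9)
river: ρ → (-9,8,7)
closes: descent 0, river 6
min |a| on river = 3

3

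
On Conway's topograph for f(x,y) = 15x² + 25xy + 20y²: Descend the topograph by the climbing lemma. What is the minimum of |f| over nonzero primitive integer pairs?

translate: b→-5 (≡25 mod 30), so (15,25,20)→(15,-5,10)
flip: (15,-5,10)→(10,5,15)
reduced (well bottom): (10,5,15) with a≤c, −a<b≤a
well minimum = a = 10

10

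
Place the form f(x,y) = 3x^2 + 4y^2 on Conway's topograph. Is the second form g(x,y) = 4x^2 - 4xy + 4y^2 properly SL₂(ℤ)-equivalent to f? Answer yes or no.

D₁ = -48, D₂ = -48
f: reduced (well bottom): (3,0,4) with a≤c, −a<b≤a
g: translate: b→4 (≡-4 mod 8), so (4,-4,4)→(4,4,4)
g: reduced (well bottom): (4,4,4) with a≤c, −a<b≤a
reduced forms (3, 0, 4) vs (4, 4, 4) ⇒ inequivalent

no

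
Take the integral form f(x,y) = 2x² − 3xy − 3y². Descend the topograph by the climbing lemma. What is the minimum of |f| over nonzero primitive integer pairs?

descent: ρ → (-3,3,2)  [lands on river]
river: ρ → (2,5,-1)
river: ρ → (-1,5,2)
river: ρ → (2,3,-3)
closes: descent 1, river 4
min |a| on river = 1

1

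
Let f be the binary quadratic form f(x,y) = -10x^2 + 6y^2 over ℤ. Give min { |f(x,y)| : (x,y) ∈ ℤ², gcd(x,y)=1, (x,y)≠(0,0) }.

descent: ρ → (6,12,-4)  [lands on river]
river: ρ → (-4,12,6)
closes: descent 1, river 2
min |a| on river = 4

4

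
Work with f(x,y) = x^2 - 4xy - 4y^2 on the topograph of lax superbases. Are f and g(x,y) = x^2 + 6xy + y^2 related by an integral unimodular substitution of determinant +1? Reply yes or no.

D₁ = 32, D₂ = 32
river cycle of f (length 2): (-4, 4, 1), (1, 4, -4)
river cycle of g (length 2): (1, 4, -4), (-4, 4, 1)
cycles coincide ⇒ equivalent

yes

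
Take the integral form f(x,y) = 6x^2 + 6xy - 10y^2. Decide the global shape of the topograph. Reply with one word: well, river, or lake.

D = b²−4ac = 6² − 4·6·(-10) = 276
D > 0 non-square ⇒ indefinite ⇒ periodic river

river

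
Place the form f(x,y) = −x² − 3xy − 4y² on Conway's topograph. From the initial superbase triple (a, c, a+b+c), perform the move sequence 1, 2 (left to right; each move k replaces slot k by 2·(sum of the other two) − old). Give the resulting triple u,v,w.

start (-1,-4,-8) = (f(1,0),f(0,1),f(1,1))
replace slot 1: 2·((-4)+(-8)) − (-1) = -23 → (-23,-4,-8)
replace slot 2: 2·((-23)+(-8)) − (-4) = -58 → (-23,-58,-8)

-23,-58,-8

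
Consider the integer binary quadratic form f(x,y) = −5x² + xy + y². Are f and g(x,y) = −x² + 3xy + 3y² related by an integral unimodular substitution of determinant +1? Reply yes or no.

D₁ = 21, D₂ = 21
river cycle of f (length 2): (1, 3, -3), (-3, 3, 1)
river cycle of g (length 2): (3, 3, -1), (-1, 3, 3)
cycles differ ⇒ inequivalent

no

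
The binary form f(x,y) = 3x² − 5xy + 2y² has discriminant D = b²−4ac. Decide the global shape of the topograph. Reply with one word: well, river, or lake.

D = b²−4ac = (-5)² − 4·3·2 = 1
D = 1² is a perfect square ⇒ form factors over ℤ ⇒ lakes

lake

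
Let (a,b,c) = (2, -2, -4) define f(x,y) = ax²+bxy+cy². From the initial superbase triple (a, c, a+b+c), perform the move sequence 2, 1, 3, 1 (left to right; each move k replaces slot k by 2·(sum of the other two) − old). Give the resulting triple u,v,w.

start (2,-4,-4) = (f(1,0),f(0,1),f(1,1))
replace slot 2: 2·(2+(-4)) − (-4) = 0 → (2,0,-4)
replace slot 1: 2·(0+(-4)) − 2 = -10 → (-10,0,-4)
replace slot 3: 2·((-10)+0) − (-4) = -16 → (-10,0,-16)
replace slot 1: 2·(0+(-16)) − (-10) = -22 → (-22,0,-16)

-22,0,-16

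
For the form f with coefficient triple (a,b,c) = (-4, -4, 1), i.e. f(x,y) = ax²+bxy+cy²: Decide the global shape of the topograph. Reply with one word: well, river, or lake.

D = b²−4ac = (-4)² − 4·(-4)·1 = 32
D > 0 non-square ⇒ indefinite ⇒ periodic river

river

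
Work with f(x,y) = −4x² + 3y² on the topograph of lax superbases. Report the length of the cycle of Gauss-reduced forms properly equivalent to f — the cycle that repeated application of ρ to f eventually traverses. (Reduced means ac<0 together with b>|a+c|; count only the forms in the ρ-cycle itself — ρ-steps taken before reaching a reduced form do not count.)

D = 48, ⌊√D⌋ = 6
descent: ρ → (3,6,-1)  [lands on river]
river: ρ → (-1,6,3)
ρ-cycle length = 2 (tail of 1 descent step not counted)

2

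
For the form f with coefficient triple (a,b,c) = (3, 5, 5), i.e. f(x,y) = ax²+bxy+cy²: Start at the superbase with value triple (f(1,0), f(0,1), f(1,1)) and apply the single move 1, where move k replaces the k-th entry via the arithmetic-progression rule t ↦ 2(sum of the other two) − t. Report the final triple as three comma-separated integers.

start (3,5,13) = (f(1,0),f(0,1),f(1,1))
replace slot 1: 2·(5+13) − 3 = 33 → (33,5,13)

33,5,13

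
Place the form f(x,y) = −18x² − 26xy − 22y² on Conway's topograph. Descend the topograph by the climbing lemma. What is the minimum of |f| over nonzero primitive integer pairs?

translate: b→-10 (≡26 mod 36), so (18,26,22)→(18,-10,14)
flip: (18,-10,14)→(14,10,18)
reduced (well bottom): (14,10,18) with a≤c, −a<b≤a
well minimum |f| = |-14| = 14 (negative-definite)

14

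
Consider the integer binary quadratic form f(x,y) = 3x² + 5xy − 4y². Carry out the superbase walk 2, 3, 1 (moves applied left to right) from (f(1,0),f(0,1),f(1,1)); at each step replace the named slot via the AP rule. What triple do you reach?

start (3,-4,4) = (f(1,0),f(0,1),f(1,1))
replace slot 2: 2·(3+4) − (-4) = 18 → (3,18,4)
replace slot 3: 2·(3+18) − 4 = 38 → (3,18,38)
replace slot 1: 2·(18+38) − 3 = 109 → (109,18,38)

109,18,38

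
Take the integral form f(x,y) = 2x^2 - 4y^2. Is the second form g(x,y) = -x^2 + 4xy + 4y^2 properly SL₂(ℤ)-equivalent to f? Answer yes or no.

D₁ = 32, D₂ = 32
river cycle of f (length 2): (2, 4, -2), (-2, 4, 2)
river cycle of g (length 2): (4, 4, -1), (-1, 4, 4)
cycles differ ⇒ inequivalent

no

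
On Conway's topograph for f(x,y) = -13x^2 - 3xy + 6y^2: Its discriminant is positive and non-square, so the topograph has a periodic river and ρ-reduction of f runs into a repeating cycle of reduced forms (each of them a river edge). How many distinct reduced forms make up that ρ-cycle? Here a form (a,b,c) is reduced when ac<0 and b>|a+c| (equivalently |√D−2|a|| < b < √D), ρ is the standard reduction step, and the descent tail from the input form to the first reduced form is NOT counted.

D = 321, ⌊√D⌋ = 17
descent: ρ → (6,15,-4)  [lands on river]
river: ρ → (-4,17,2)
river: ρ → (2,15,-12)
river: ρ → (-12,9,5)
river: ρ → (5,11,-10)
river: ρ → (-10,9,6)
ρ-cycle length = 6 (tail of 1 descent step not counted)

6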